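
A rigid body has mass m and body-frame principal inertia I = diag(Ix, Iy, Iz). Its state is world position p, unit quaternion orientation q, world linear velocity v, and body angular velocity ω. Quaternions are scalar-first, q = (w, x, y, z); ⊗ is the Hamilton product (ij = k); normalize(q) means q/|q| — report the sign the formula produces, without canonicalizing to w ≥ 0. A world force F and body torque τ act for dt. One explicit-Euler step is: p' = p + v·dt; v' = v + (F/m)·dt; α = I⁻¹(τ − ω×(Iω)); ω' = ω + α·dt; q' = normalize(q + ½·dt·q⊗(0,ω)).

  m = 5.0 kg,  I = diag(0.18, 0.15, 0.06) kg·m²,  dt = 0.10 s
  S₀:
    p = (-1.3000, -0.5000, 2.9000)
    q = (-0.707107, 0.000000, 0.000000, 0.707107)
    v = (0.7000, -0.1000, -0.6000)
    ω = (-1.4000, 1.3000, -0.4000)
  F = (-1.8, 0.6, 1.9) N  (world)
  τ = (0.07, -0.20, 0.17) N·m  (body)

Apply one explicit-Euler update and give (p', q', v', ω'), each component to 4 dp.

p' = (-1.2300, -0.5100, 2.8400)
q' = (-0.6897, 0.0035, -0.0950, 0.7178)
v' = (0.6640, -0.0880, -0.5620)
ω' = (-1.3871, 1.1219, -0.2077)

p + v·dt = (-1.2300, -0.5100, 2.8400)
new velocity v' = (0.6640, -0.0880, -0.5620)
gyro term ω×Iω = (0.0468, 0.0672, 0.0546)
angular accel α = (0.1289, -1.7813, 1.9233)
ω + α·dt = (-1.3871, 1.1219, -0.2077)
2q̇ = q⊗(0,ω) = (0.2828428, 0.0707107, -1.9091889, 0.2828428)
updated quaternion q' = (-0.6897, 0.0035, -0.0950, 0.7178)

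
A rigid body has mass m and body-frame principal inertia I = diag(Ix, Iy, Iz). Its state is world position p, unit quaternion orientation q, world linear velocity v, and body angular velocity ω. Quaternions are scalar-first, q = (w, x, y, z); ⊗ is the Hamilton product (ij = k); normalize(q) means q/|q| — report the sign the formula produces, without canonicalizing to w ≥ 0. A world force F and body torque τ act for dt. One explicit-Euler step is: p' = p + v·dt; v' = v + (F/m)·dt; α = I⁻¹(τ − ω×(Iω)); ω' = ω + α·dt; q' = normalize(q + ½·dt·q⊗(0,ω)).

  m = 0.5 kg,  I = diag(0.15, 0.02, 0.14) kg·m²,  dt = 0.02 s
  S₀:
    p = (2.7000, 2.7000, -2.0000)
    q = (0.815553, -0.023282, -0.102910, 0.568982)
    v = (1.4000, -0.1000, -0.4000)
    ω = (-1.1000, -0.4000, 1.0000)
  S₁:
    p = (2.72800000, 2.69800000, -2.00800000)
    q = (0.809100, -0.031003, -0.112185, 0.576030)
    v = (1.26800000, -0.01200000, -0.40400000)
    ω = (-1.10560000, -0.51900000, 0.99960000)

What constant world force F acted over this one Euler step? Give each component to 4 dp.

v₁ − v₀ = (-0.13200000, 0.08800000, -0.00400000)
F = m·Δv/dt = (-3.3000, 2.2000, -0.1000)

F = (-3.3000, 2.2000, -0.1000)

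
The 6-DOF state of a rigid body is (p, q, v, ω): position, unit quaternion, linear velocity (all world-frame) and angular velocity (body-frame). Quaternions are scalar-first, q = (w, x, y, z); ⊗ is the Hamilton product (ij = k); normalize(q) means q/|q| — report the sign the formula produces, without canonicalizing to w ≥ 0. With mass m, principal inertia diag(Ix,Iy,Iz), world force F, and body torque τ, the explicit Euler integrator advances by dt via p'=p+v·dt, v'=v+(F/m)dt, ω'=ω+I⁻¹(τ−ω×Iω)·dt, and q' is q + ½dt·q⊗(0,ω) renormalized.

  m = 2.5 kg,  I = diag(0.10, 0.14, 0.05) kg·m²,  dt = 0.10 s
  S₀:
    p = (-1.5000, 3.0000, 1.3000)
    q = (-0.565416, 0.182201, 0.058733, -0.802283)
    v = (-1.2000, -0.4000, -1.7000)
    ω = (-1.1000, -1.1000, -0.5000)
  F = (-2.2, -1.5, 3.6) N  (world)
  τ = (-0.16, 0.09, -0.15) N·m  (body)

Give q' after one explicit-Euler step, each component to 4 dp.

q' = (-0.5703, 0.1671, 0.1381, -0.7923)

q⊗(0,ω) = (-0.1361141, -0.2899202, 1.5955694, 0.1468932)
q + ½dt·q⊗(0,ω), renormalized = (-0.5703, 0.1671, 0.1381, -0.7923)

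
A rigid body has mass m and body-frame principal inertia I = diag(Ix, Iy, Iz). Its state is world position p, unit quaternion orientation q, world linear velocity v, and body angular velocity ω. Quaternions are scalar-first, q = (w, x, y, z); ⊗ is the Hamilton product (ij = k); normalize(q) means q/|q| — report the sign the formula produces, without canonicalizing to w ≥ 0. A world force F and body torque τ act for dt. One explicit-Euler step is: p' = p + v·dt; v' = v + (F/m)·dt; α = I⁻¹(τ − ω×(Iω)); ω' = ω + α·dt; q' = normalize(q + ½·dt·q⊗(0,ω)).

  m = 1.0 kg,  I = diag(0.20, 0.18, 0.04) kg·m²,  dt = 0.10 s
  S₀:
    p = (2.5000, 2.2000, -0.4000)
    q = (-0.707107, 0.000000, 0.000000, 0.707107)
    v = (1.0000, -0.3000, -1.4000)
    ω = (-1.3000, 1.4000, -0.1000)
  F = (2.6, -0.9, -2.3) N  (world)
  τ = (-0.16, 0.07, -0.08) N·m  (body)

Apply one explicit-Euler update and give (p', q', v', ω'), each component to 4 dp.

precession coupling ω×(Iω) = (0.0196, 0.0208, 0.0364)
(τ − ω×Iω)/I = (-0.8980, 0.2733, -2.9100)
ω' = ω + α·dt = (-1.3898, 1.4273, -0.3910)
Hamilton product q⊗(0,ω) = (0.0707107, -0.0707107, -1.9091889, 0.0707107)
updated quaternion q' = (-0.7004, -0.0035, -0.0950, 0.7074)
linear accel F/m = (2.6000, -0.9000, -2.3000)
p' = p + v·dt = (2.6000, 2.1700, -0.5400)
new velocity v' = (1.2600, -0.3900, -1.6300)

p' = (2.6000, 2.1700, -0.5400)
q' = (-0.7004, -0.0035, -0.0950, 0.7074)
v' = (1.2600, -0.3900, -1.6300)
ω' = (-1.3898, 1.4273, -0.3910)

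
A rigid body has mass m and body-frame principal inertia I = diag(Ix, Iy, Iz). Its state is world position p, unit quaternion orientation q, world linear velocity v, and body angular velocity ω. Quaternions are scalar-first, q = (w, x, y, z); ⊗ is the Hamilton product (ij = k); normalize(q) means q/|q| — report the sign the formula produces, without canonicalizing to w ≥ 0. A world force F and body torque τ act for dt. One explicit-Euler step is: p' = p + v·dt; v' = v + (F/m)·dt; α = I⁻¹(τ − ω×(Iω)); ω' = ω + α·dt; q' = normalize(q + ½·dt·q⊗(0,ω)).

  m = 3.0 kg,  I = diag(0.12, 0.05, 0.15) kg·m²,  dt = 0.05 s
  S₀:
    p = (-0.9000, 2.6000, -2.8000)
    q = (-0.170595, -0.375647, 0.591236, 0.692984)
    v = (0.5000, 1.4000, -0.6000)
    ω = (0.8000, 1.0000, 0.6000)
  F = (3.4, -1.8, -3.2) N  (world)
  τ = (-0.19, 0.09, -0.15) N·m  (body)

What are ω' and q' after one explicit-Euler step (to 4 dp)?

α = I⁻¹(τ − ω×Iω) = (-2.0833, 2.0880, -0.6267)
ω + α·dt = (0.6958, 1.1044, 0.5687)
Hamilton product q⊗(0,ω) = (-0.7065088, -0.4747184, 0.6091804, -0.9509928)
q' = normalize(q + ½dt·q⊗(0,ω)) = (-0.1881, -0.3873, 0.6061, 0.6688)

ω' = (0.6958, 1.1044, 0.5687)
q' = (-0.1881, -0.3873, 0.6061, 0.6688)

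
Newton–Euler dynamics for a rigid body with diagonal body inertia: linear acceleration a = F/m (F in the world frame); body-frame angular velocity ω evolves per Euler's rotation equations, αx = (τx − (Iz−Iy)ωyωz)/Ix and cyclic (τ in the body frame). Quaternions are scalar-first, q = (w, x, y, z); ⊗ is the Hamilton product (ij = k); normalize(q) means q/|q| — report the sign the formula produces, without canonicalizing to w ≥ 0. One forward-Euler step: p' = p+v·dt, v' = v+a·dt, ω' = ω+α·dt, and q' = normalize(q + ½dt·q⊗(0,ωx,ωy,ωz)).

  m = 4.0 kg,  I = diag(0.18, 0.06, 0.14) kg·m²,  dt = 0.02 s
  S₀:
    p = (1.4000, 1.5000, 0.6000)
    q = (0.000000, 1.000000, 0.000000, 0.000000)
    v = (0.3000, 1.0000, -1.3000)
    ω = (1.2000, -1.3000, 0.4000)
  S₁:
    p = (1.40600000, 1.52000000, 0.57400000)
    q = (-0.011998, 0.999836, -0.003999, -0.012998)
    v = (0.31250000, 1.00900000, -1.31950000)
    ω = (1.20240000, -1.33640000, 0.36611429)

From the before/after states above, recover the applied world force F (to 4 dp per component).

Δv = v₁−v₀ = (0.01250000, 0.00900000, -0.01950000)
m·(v₁−v₀)/dt = (2.5000, 1.8000, -3.9000)

F = (2.5000, 1.8000, -3.9000)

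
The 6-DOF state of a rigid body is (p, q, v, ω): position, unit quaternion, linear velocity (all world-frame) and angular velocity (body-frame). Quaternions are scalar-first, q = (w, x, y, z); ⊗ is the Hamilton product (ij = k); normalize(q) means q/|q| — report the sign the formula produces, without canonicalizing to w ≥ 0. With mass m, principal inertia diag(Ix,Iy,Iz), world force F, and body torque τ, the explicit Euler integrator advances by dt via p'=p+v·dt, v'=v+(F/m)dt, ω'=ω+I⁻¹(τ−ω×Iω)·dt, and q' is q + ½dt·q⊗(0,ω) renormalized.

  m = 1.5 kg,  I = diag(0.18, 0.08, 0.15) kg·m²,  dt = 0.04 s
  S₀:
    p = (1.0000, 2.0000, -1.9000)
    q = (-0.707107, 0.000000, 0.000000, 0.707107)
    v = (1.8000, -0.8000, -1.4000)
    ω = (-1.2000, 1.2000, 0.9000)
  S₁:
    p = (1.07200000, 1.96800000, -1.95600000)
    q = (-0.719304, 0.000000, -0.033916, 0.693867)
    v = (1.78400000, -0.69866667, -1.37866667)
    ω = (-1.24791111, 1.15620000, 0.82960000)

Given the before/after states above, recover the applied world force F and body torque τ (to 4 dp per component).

F = (-0.6000, 3.8000, 0.8000)
τ = (-0.1400, -0.1200, -0.1200)

v₁ − v₀ = (-0.01600000, 0.10133333, 0.02133333)
applied force F = (-0.6000, 3.8000, 0.8000)
rate change Δω = (-0.04791111, -0.04380000, -0.07040000)
gyro term ω₀×Iω₀ = (0.0756, -0.0324, 0.1440)
I·α + gyro = (-0.1400, -0.1200, -0.1200)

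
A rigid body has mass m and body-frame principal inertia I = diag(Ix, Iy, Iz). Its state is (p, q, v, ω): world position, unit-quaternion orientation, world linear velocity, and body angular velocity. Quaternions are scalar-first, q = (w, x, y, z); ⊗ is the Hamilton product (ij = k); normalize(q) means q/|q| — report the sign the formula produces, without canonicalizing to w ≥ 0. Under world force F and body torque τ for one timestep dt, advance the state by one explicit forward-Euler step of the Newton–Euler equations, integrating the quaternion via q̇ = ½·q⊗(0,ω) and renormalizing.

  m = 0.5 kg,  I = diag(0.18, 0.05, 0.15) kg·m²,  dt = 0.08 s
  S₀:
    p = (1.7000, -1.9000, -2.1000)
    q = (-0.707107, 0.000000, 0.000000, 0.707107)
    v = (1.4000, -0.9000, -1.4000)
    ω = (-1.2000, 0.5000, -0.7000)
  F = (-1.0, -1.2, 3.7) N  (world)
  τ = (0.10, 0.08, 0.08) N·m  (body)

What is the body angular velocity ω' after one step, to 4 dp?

α = I⁻¹(τ − ω×Iω) = (0.7500, 1.0960, 0.0133)
new body rate ω' = (-1.1400, 0.5877, -0.6989)

ω' = (-1.1400, 0.5877, -0.6989)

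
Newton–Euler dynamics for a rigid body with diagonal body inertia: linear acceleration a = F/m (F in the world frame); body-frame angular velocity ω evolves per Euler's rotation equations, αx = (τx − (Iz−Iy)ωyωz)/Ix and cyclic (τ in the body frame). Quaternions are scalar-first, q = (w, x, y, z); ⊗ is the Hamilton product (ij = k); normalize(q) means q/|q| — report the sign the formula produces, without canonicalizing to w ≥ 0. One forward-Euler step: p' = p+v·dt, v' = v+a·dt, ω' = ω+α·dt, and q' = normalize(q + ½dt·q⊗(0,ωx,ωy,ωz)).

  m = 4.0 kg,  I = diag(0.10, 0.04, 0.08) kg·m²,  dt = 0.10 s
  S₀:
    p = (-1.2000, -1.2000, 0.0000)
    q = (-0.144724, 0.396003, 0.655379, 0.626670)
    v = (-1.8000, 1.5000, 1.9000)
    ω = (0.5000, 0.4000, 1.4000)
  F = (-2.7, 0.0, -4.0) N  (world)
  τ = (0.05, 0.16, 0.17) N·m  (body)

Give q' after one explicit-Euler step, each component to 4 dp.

q' = (-0.2110, 0.4245, 0.6385, 0.6063)

q⊗(0,ω) = (-1.3374911, 0.5945006, -0.2989588, -0.3719019)
q + ½dt·q⊗(0,ω), renormalized = (-0.2110, 0.4245, 0.6385, 0.6063)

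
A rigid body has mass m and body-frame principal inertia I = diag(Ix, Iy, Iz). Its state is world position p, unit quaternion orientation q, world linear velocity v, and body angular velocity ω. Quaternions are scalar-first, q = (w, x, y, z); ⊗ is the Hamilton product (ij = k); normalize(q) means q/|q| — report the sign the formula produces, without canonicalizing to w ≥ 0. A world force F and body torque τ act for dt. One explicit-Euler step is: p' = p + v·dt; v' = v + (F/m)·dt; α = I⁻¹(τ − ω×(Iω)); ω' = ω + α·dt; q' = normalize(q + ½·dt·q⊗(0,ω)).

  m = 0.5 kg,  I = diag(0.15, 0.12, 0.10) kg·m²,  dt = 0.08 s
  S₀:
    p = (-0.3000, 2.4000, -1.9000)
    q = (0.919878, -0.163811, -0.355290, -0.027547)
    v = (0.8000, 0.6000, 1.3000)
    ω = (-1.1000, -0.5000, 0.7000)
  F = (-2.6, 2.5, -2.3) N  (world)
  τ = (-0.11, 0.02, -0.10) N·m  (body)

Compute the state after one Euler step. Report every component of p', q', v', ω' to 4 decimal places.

precession coupling ω×(Iω) = (0.0070, -0.0385, -0.0165)
α = I⁻¹(τ − ω×Iω) = (-0.7800, 0.4875, -0.8350)
new body rate ω' = (-1.1624, -0.4610, 0.6332)
2q̇ = q⊗(0,ω) = (-0.3385542, -1.2743423, -0.3149696, 0.3350011)
q' = normalize(q + ½dt·q⊗(0,ω)) = (0.9049, -0.2145, -0.3673, -0.0141)
p + v·dt = (-0.2360, 2.4480, -1.7960)
v + (F/m)dt = (0.3840, 1.0000, 0.9320)

p' = (-0.2360, 2.4480, -1.7960)
q' = (0.9049, -0.2145, -0.3673, -0.0141)
v' = (0.3840, 1.0000, 0.9320)
ω' = (-1.1624, -0.4610, 0.6332)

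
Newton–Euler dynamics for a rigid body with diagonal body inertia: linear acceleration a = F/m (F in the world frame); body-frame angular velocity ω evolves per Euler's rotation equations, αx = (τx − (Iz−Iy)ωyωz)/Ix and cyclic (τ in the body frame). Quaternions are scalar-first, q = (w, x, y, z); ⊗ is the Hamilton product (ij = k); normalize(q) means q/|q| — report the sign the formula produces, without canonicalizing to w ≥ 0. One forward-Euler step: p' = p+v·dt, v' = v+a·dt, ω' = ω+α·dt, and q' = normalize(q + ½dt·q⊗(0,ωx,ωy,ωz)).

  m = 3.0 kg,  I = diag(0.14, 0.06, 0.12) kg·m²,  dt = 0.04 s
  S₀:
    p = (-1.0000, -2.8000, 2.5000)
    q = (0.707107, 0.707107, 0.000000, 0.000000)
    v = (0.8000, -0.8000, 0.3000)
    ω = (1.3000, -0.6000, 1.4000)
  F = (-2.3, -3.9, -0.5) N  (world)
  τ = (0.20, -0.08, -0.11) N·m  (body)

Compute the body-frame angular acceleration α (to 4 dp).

ω×(Iω) gyroscopic = (-0.0504, 0.0364, 0.0624)
angular accel α = (1.7886, -1.9400, -1.4367)

α = (1.7886, -1.9400, -1.4367)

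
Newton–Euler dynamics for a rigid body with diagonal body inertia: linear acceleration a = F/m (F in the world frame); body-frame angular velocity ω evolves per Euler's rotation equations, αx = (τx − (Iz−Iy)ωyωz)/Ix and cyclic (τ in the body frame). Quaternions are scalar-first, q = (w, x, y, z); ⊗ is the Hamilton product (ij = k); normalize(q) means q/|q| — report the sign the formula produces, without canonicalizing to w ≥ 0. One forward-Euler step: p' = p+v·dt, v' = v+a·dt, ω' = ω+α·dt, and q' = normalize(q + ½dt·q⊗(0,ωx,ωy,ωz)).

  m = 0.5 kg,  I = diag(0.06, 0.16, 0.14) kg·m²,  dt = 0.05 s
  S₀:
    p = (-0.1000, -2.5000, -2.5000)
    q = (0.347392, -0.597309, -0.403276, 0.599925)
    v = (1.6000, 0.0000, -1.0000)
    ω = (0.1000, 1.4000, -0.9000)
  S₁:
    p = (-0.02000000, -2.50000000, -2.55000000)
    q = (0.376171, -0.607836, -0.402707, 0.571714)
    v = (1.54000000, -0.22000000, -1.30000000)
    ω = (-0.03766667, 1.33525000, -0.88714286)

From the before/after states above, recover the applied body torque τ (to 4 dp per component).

rate change Δω = (-0.13766667, -0.06475000, 0.01285714)
applied torque τ = (-0.1400, -0.2000, 0.0500)

τ = (-0.1400, -0.2000, 0.0500)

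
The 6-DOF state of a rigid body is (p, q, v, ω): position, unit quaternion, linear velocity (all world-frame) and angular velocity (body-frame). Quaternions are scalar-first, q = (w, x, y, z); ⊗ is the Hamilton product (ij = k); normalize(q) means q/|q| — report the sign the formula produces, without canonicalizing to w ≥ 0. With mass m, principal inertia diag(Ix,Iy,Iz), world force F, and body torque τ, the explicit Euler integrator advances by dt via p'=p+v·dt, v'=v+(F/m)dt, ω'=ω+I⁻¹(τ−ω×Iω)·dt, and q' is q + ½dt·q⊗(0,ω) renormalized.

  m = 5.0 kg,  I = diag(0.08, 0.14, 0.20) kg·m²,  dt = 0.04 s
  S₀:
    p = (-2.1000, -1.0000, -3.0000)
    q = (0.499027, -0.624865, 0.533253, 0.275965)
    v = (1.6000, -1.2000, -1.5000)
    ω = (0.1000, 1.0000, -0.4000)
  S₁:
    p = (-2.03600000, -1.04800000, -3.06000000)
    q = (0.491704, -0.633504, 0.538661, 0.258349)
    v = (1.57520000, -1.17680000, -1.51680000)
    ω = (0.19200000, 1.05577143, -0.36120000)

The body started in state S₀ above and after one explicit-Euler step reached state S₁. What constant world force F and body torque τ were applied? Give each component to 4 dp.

F = (-3.1000, 2.9000, -2.1000)
τ = (0.1600, 0.2000, 0.2000)

Δv = v₁−v₀ = (-0.02480000, 0.02320000, -0.01680000)
F = m·Δv/dt = (-3.1000, 2.9000, -2.1000)
rate change Δω = (0.09200000, 0.05577143, 0.03880000)
gyro term ω₀×Iω₀ = (-0.0240, 0.0048, 0.0060)
applied torque τ = (0.1600, 0.2000, 0.2000)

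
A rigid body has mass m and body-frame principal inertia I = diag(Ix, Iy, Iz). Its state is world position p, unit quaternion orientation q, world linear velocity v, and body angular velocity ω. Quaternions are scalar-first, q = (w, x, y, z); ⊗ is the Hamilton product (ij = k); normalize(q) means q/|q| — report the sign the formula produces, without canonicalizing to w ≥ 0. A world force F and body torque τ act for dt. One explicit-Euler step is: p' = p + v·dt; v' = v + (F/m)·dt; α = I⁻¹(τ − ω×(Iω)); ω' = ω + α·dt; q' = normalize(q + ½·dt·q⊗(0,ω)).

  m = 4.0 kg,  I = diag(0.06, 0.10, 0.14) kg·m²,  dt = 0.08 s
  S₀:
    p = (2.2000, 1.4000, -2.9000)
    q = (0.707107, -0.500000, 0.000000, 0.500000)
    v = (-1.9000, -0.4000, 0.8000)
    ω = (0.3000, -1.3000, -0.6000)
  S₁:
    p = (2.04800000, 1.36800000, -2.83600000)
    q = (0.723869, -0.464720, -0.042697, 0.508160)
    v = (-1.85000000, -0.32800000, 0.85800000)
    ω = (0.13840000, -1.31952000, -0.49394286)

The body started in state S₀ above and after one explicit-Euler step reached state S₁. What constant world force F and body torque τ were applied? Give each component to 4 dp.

ω₁ − ω₀ = (-0.16160000, -0.01952000, 0.10605714)
ω₀×(Iω₀) = (0.0312, 0.0144, -0.0156)
τ = I·(Δω/dt) + ω₀×(Iω₀) = (-0.0900, -0.0100, 0.1700)
v₁ − v₀ = (0.05000000, 0.07200000, 0.05800000)
F = m·Δv/dt = (2.5000, 3.6000, 2.9000)

F = (2.5000, 3.6000, 2.9000)
τ = (-0.0900, -0.0100, 0.1700)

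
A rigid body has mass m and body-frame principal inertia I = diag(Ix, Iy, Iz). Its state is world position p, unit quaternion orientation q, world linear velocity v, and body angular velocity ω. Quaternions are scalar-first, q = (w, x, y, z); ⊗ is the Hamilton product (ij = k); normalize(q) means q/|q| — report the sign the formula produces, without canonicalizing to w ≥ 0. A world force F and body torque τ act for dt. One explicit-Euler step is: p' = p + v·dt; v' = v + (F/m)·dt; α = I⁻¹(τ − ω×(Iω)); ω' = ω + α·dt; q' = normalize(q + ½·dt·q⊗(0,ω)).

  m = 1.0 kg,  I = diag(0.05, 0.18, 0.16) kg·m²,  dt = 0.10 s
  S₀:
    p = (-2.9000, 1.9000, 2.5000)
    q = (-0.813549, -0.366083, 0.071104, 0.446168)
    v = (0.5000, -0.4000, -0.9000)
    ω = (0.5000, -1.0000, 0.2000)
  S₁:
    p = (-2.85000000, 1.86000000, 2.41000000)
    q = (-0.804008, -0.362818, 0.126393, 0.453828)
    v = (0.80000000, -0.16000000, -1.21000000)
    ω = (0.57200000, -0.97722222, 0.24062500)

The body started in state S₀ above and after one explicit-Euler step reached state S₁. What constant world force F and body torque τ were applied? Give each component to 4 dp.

F = (3.0000, 2.4000, -3.1000)
τ = (0.0400, 0.0300, 0.0000)

v₁ − v₀ = (0.30000000, 0.24000000, -0.31000000)
F = m·Δv/dt = (3.0000, 2.4000, -3.1000)
rate change Δω = (0.07200000, 0.02277778, 0.04062500)
gyro term ω₀×Iω₀ = (0.0040, -0.0110, -0.0650)
τ = I·(Δω/dt) + ω₀×(Iω₀) = (0.0400, 0.0300, 0.0000)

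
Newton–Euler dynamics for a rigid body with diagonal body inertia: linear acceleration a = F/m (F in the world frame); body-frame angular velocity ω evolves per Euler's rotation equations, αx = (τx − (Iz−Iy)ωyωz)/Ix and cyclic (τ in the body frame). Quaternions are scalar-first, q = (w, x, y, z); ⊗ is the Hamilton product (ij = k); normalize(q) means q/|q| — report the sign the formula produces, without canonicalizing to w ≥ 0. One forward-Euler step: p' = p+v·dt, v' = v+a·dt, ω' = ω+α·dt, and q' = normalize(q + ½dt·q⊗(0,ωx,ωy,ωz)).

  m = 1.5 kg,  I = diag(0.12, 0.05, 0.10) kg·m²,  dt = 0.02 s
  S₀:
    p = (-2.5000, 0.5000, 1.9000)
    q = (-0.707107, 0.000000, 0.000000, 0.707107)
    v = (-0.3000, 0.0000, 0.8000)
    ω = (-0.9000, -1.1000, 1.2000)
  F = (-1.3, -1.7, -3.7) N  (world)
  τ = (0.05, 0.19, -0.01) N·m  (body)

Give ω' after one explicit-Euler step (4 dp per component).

gyro term ω×Iω = (-0.0660, -0.0216, -0.0693)
(τ − ω×Iω)/I = (0.9667, 4.2320, 0.5930)
new body rate ω' = (-0.8807, -1.0154, 1.2119)

ω' = (-0.8807, -1.0154, 1.2119)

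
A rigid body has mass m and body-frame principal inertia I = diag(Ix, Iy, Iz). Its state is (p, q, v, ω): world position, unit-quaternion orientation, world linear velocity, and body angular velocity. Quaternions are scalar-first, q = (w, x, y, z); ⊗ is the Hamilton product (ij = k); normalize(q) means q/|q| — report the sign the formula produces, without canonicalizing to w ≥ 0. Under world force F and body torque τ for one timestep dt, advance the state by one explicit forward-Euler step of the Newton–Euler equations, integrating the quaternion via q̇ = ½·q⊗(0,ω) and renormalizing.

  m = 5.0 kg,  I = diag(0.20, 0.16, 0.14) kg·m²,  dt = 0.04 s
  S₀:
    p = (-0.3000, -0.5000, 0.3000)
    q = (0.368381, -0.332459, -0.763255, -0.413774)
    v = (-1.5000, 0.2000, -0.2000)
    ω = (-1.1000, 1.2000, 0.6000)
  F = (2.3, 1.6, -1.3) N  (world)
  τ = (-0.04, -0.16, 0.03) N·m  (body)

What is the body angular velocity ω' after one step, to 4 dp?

ω' = (-1.1051, 1.1699, 0.5935)

angular accel α = (-0.1280, -0.7525, -0.1629)
new body rate ω' = (-1.1051, 1.1699, 0.5935)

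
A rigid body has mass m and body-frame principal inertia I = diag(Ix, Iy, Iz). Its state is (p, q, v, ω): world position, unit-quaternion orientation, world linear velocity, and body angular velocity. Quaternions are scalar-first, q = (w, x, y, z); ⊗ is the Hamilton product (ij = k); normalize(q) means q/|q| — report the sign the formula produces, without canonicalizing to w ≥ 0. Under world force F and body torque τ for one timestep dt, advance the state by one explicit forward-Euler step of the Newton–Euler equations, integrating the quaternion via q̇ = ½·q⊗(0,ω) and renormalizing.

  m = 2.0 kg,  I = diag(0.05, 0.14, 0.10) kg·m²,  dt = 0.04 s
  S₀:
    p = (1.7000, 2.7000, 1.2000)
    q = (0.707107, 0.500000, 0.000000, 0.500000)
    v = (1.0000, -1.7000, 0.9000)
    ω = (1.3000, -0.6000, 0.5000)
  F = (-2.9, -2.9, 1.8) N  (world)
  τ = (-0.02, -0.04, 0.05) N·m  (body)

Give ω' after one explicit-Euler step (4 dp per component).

ω' = (1.2744, -0.6021, 0.5481)

ω×(Iω) gyroscopic = (0.0120, -0.0325, -0.0702)
angular accel α = (-0.6400, -0.0536, 1.2020)
new body rate ω' = (1.2744, -0.6021, 0.5481)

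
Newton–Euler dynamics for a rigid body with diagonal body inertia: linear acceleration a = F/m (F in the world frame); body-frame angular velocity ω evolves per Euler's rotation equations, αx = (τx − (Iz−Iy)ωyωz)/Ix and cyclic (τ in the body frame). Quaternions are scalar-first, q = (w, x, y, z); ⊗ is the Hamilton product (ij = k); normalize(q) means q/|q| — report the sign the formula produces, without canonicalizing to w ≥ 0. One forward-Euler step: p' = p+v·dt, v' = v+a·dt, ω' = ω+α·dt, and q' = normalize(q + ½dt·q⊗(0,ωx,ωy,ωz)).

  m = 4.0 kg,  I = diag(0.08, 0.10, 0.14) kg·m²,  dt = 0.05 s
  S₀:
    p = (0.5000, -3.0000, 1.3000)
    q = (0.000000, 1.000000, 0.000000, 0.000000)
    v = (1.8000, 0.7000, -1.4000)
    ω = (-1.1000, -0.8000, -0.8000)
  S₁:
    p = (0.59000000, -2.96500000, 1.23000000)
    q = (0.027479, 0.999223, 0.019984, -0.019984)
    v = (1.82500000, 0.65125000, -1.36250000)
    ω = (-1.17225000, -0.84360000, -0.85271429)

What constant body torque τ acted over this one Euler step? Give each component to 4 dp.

rate change Δω = (-0.07225000, -0.04360000, -0.05271429)
ω₀×(Iω₀) = (0.0256, -0.0528, 0.0176)
I·α + gyro = (-0.0900, -0.1400, -0.1300)

τ = (-0.0900, -0.1400, -0.1300)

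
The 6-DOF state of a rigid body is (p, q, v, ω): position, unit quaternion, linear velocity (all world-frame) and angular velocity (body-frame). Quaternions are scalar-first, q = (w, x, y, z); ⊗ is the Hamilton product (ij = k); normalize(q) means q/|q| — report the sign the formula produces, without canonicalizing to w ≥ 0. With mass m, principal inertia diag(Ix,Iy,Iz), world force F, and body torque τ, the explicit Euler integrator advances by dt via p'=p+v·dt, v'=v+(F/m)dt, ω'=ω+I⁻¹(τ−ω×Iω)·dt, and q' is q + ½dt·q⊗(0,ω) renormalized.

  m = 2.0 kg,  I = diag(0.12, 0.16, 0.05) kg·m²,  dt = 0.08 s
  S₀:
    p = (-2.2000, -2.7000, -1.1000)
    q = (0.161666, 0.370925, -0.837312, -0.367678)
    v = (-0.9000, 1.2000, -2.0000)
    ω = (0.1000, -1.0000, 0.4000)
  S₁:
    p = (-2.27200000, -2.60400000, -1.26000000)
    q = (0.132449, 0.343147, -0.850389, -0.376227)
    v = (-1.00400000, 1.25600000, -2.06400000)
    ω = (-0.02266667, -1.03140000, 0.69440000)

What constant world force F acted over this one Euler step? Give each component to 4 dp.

F = (-2.6000, 1.4000, -1.6000)

Δv = v₁−v₀ = (-0.10400000, 0.05600000, -0.06400000)
m·(v₁−v₀)/dt = (-2.6000, 1.4000, -1.6000)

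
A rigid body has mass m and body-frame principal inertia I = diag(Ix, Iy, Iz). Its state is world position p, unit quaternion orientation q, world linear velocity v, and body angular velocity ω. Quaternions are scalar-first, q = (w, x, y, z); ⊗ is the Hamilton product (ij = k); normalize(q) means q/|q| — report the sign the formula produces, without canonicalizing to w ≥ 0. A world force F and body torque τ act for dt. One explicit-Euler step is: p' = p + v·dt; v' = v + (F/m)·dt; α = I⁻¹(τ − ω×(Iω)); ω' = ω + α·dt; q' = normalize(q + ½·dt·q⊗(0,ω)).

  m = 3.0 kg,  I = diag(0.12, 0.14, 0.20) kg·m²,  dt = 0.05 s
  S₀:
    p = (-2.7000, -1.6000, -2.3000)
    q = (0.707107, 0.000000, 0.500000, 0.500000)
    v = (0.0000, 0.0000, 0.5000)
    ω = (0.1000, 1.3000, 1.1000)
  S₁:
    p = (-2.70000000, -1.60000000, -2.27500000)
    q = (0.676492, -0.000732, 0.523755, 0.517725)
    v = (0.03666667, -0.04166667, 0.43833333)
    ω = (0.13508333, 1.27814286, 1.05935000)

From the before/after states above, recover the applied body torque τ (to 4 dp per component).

Δω = ω₁−ω₀ = (0.03508333, -0.02185714, -0.04065000)
τ = I·(Δω/dt) + ω₀×(Iω₀) = (0.1700, -0.0700, -0.1600)

τ = (0.1700, -0.0700, -0.1600)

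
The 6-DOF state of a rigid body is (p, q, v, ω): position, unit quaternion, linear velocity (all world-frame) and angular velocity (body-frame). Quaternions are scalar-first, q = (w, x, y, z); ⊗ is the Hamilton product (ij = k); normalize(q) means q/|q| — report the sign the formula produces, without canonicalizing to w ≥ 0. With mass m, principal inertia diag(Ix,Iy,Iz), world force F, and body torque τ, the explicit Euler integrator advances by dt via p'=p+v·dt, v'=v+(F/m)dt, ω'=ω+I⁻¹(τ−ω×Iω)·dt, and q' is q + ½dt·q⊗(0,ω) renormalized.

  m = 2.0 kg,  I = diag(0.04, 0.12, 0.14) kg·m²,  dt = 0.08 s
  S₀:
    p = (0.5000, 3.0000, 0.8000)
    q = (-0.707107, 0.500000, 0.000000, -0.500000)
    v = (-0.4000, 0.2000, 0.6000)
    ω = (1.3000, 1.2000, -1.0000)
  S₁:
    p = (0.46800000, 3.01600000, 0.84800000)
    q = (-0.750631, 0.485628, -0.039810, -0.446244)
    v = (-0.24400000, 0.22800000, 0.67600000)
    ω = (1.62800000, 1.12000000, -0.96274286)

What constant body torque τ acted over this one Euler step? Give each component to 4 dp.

τ = (0.1400, 0.0100, 0.1900)

rate change Δω = (0.32800000, -0.08000000, 0.03725714)
ω₀×(Iω₀) = (-0.0240, 0.1300, 0.1248)
applied torque τ = (0.1400, 0.0100, 0.1900)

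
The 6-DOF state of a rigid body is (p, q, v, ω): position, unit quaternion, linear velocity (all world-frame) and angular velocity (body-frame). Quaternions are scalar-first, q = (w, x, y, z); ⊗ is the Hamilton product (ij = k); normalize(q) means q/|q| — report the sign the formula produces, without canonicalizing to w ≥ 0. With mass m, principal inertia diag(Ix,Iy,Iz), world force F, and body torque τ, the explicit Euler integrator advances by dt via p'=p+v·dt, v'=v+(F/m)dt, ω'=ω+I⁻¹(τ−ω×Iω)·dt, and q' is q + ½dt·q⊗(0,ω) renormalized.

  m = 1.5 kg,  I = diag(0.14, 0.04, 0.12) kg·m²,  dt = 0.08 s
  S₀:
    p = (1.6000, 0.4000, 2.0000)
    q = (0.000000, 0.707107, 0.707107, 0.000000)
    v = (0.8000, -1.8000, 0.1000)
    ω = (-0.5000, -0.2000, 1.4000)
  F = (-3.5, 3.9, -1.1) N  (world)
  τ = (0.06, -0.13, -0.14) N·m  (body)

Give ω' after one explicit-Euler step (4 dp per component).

ω' = (-0.4529, -0.4320, 1.3133)

precession coupling ω×(Iω) = (-0.0224, -0.0140, -0.0100)
(τ − ω×Iω)/I = (0.5886, -2.9000, -1.0833)
new body rate ω' = (-0.4529, -0.4320, 1.3133)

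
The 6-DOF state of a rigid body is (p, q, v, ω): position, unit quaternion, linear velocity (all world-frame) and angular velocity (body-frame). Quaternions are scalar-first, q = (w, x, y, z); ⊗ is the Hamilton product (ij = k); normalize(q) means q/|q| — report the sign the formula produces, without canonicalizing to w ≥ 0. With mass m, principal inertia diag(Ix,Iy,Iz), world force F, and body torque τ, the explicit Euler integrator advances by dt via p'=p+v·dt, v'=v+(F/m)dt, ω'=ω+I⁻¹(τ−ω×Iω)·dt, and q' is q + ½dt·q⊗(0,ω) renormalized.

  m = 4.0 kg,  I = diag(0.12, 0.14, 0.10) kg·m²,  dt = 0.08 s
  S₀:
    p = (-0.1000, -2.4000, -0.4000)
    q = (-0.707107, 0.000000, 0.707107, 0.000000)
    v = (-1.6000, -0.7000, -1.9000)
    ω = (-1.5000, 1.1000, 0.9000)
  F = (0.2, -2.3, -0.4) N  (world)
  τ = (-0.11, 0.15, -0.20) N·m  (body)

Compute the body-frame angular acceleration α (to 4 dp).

α = (-0.5867, 1.2643, -1.6700)

precession coupling ω×(Iω) = (-0.0396, -0.0270, -0.0330)
(τ − ω×Iω)/I = (-0.5867, 1.2643, -1.6700)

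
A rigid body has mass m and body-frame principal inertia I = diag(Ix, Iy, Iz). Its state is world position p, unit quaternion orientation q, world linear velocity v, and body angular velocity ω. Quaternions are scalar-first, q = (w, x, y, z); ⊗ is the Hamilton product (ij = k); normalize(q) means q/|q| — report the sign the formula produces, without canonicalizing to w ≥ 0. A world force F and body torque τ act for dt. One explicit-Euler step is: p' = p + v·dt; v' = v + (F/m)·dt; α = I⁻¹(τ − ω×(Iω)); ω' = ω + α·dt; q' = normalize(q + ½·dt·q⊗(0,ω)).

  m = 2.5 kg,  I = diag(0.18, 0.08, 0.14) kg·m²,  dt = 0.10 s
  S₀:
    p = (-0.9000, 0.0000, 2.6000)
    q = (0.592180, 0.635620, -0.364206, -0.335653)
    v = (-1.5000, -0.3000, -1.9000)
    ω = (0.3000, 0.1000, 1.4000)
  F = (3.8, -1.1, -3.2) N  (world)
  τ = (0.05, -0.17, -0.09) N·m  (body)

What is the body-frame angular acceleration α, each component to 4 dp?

α = (0.2311, -2.3350, -0.6214)

precession coupling ω×(Iω) = (0.0084, 0.0168, -0.0030)
(τ − ω×Iω)/I = (0.2311, -2.3350, -0.6214)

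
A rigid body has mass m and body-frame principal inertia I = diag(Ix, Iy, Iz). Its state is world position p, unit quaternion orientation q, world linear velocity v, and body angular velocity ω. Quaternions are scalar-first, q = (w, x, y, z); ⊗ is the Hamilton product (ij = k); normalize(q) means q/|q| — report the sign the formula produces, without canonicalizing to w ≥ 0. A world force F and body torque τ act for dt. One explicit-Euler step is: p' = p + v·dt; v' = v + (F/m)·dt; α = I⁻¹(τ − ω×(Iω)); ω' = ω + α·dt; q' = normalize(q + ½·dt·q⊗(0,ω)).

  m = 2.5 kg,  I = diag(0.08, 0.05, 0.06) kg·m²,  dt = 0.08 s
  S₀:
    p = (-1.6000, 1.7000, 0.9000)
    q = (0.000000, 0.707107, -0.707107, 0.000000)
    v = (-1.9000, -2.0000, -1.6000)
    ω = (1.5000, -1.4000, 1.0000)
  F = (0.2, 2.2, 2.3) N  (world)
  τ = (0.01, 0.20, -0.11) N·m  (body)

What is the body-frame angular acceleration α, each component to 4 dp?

α = (0.3000, 3.4000, -2.8833)

gyro term ω×Iω = (-0.0140, 0.0300, 0.0630)
angular accel α = (0.3000, 3.4000, -2.8833)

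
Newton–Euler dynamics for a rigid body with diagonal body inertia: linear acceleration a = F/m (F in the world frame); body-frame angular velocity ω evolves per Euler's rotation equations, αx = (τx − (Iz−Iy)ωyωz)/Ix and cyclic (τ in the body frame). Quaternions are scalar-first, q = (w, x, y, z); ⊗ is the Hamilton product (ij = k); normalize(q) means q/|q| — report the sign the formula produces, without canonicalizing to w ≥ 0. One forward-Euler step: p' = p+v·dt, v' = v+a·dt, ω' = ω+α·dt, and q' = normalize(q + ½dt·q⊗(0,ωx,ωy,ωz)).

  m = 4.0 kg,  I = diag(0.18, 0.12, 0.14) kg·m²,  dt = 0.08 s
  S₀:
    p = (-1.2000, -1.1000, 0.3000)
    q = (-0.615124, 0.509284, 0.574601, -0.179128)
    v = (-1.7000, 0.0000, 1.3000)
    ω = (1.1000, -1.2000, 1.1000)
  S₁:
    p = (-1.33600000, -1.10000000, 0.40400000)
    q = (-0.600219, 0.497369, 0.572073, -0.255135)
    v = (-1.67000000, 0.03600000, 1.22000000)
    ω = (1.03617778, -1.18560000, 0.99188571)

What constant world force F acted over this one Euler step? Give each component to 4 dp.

F = (1.5000, 1.8000, -4.0000)

velocity change Δv = (0.03000000, 0.03600000, -0.08000000)
m·(v₁−v₀)/dt = (1.5000, 1.8000, -4.0000)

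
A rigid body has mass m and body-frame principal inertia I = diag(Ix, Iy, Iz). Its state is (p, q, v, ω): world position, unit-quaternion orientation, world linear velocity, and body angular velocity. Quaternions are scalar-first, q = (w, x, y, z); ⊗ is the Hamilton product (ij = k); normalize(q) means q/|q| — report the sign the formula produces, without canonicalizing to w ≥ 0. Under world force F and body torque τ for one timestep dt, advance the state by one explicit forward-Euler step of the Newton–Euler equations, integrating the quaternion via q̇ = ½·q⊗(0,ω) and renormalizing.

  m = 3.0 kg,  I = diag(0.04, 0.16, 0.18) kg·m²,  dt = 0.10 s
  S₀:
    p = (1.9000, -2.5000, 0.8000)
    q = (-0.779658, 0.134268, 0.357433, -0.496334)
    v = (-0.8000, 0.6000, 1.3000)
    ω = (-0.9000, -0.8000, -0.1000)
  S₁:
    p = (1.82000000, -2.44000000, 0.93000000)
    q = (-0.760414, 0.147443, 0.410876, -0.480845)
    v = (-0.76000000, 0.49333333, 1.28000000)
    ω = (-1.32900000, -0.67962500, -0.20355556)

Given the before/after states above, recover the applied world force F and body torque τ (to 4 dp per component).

velocity change Δv = (0.04000000, -0.10666667, -0.02000000)
applied force F = (1.2000, -3.2000, -0.6000)
ω₁ − ω₀ = (-0.42900000, 0.12037500, -0.10355556)
precession coupling = (0.0016, -0.0126, 0.0864)
applied torque τ = (-0.1700, 0.1800, -0.1000)

F = (1.2000, -3.2000, -0.6000)
τ = (-0.1700, 0.1800, -0.1000)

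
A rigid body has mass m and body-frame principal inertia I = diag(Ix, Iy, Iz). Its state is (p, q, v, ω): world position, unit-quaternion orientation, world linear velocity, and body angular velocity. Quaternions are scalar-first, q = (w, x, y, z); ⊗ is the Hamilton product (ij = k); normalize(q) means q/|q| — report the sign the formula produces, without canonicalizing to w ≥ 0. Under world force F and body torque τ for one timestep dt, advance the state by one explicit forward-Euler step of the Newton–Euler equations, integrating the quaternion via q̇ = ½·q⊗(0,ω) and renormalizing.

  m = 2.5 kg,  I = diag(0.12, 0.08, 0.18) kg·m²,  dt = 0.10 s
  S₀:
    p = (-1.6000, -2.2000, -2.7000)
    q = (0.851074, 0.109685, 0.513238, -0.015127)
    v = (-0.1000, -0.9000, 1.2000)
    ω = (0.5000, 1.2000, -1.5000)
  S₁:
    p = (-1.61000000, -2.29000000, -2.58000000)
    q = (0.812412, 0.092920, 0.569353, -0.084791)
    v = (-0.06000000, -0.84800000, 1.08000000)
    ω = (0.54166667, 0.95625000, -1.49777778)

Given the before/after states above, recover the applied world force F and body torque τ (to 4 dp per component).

F = (1.0000, 1.3000, -3.0000)
τ = (-0.1300, -0.1500, -0.0200)

ω₁ − ω₀ = (0.04166667, -0.24375000, 0.00222222)
ω₀×(Iω₀) = (-0.1800, 0.0450, -0.0240)
I·α + gyro = (-0.1300, -0.1500, -0.0200)
v₁ − v₀ = (0.04000000, 0.05200000, -0.12000000)
F = m·Δv/dt = (1.0000, 1.3000, -3.0000)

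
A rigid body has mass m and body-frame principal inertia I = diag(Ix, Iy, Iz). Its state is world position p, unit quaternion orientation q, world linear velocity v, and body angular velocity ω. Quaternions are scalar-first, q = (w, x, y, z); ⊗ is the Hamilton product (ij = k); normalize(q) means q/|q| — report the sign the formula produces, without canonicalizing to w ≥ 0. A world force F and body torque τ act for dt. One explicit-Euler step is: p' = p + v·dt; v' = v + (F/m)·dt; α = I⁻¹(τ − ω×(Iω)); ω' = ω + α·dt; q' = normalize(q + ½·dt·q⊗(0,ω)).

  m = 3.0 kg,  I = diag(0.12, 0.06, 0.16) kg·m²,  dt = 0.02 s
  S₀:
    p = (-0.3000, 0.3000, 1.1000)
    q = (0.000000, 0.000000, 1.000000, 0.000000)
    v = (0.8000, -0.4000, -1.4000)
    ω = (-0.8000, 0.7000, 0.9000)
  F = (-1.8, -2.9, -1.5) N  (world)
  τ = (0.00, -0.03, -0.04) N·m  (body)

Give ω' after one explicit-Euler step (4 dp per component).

ω' = (-0.8105, 0.6804, 0.8908)

precession coupling ω×(Iω) = (0.0630, 0.0288, 0.0336)
(τ − ω×Iω)/I = (-0.5250, -0.9800, -0.4600)
ω' = ω + α·dt = (-0.8105, 0.6804, 0.8908)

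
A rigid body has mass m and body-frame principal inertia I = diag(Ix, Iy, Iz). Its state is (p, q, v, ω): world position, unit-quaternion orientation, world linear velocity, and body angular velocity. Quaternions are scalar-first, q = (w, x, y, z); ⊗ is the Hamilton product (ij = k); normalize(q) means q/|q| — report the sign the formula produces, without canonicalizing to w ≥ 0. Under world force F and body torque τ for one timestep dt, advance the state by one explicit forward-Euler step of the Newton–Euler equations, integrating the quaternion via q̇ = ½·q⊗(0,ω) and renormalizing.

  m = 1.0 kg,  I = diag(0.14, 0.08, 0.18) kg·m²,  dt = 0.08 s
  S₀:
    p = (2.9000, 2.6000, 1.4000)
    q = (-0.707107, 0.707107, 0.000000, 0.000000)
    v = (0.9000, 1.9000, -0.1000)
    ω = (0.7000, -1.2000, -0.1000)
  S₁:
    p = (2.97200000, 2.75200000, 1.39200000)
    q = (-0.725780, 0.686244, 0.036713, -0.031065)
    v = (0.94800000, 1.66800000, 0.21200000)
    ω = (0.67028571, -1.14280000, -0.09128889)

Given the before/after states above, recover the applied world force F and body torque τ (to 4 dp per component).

Δω = ω₁−ω₀ = (-0.02971429, 0.05720000, 0.00871111)
I·α + gyro = (-0.0400, 0.0600, 0.0700)
velocity change Δv = (0.04800000, -0.23200000, 0.31200000)
m·(v₁−v₀)/dt = (0.6000, -2.9000, 3.9000)

F = (0.6000, -2.9000, 3.9000)
τ = (-0.0400, 0.0600, 0.0700)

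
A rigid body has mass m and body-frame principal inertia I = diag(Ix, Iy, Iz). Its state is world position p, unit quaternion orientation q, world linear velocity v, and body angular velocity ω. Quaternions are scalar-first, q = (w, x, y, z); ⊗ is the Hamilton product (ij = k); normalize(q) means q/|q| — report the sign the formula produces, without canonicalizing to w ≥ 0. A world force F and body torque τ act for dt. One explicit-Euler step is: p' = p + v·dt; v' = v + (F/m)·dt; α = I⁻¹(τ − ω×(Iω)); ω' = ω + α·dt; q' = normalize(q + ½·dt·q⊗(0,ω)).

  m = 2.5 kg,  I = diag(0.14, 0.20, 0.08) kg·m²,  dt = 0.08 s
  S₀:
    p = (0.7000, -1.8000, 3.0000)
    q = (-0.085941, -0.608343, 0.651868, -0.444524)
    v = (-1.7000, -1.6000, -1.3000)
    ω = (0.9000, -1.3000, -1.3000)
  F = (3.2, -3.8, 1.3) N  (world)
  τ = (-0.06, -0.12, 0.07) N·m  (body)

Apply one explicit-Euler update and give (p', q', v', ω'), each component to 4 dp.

α = I⁻¹(τ − ω×Iω) = (1.0200, -0.2490, 1.7525)
ω' = ω + α·dt = (0.9816, -1.3199, -1.1598)
2q̇ = q⊗(0,ω) = (0.8170559, -1.5026565, -1.0791942, 0.3158880)
q' = normalize(q + ½dt·q⊗(0,ω)) = (-0.0531, -0.6662, 0.6067, -0.4304)
p' = p + v·dt = (0.5640, -1.9280, 2.8960)
v + (F/m)dt = (-1.5976, -1.7216, -1.2584)

p' = (0.5640, -1.9280, 2.8960)
q' = (-0.0531, -0.6662, 0.6067, -0.4304)
v' = (-1.5976, -1.7216, -1.2584)
ω' = (0.9816, -1.3199, -1.1598)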